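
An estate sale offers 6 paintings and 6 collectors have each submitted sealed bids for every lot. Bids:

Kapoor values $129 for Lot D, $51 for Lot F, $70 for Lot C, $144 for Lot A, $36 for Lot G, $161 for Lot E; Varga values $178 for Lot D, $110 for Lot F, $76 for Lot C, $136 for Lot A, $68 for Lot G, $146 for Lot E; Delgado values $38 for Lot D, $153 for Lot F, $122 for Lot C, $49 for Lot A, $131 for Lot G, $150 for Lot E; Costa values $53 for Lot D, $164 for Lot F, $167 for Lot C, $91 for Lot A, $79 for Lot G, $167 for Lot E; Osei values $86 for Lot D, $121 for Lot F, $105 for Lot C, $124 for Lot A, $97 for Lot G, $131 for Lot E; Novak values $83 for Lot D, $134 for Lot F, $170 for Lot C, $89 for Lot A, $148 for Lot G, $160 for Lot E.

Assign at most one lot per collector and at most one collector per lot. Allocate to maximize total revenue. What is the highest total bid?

Optimal: Kapoor→Lot E ($161), Varga→Lot D ($178), Delgado→Lot F ($153), Costa→Lot C ($167), Osei→Lot A ($124), Novak→Lot G ($148) — total 161+178+153+167+124+148 = $931.
Column-greedy (each lot in turn goes to its best remaining collector) gives $918, worse by 13.
Next-best assignment: Kapoor→Lot E, Varga→Lot D, Delgado→Lot G, Costa→Lot F, Osei→Lot A, Novak→Lot C = $928.
Swapping Osei↔Delgado (Osei→Lot F $121, Delgado→Lot A $49) loses 107.
Every other assignment is strictly worse.

Max total: $931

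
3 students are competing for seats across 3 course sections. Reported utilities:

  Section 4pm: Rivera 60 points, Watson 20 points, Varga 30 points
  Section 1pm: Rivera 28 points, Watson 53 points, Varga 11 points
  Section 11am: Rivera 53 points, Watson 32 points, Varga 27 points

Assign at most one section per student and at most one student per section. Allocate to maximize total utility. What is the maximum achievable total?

Maximum total: 140 points

Optimal: Rivera→Section 4pm (60 points), Watson→Section 1pm (53 points), Varga→Section 11am (27 points) — total 60+53+27 = 140 points.
Next-best assignment: Rivera→Section 11am, Watson→Section 1pm, Varga→Section 4pm = 136 points.
Every other assignment is strictly worse.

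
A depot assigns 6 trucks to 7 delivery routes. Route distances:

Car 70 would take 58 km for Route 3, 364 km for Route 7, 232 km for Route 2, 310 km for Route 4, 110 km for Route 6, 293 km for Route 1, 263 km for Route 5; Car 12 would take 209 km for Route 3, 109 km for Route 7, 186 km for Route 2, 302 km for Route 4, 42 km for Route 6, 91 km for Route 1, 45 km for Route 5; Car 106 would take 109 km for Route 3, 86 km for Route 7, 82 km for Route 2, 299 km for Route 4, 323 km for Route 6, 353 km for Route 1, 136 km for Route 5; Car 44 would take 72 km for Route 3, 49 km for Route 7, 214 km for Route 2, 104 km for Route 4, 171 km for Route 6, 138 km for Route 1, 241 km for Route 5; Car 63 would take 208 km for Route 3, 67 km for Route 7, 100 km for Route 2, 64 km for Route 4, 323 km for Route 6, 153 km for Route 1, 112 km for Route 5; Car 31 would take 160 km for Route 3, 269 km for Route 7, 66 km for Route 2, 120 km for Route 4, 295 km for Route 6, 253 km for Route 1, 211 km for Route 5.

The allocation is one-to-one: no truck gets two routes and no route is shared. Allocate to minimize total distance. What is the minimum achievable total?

Minimum total: 415 km

Optimal: Car 70→Route 3 (58 km), Car 12→Route 6 (42 km), Car 106→Route 5 (136 km), Car 44→Route 7 (49 km), Car 63→Route 4 (64 km), Car 31→Route 2 (66 km) — total 58+42+136+49+64+66 = 415 km.
Column-greedy (each route in turn goes to its cheapest remaining truck) gives 632 km, worse by 217.
No other one-to-one assignment undercuts 415 km.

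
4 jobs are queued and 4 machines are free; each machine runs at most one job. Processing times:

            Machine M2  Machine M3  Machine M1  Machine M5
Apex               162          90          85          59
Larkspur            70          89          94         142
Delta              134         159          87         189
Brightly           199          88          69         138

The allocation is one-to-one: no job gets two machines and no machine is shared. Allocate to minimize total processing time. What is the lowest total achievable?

Min total: 304 min

Optimal: Apex→Machine M5 (59 min), Larkspur→Machine M2 (70 min), Delta→Machine M1 (87 min), Brightly→Machine M3 (88 min) — total 59+70+87+88 = 304 min.
Checked against all permutations: 304 min is optimal.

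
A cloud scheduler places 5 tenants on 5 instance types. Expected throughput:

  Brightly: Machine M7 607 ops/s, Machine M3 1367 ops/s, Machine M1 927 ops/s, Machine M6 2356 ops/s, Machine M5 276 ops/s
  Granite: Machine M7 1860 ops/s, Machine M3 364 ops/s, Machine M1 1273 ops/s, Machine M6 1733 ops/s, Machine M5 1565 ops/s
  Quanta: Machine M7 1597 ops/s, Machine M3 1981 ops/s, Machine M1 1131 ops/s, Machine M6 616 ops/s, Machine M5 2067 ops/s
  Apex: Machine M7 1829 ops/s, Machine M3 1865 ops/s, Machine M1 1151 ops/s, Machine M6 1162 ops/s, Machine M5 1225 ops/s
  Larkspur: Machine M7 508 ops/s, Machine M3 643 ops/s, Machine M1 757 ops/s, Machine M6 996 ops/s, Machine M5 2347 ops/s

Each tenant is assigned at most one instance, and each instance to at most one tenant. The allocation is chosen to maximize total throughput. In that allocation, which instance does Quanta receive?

Quanta receives Machine M3.

This is the linear assignment problem.
Optimal: Brightly→Machine M6 (2356 ops/s), Granite→Machine M1 (1273 ops/s), Quanta→Machine M3 (1981 ops/s), Apex→Machine M7 (1829 ops/s), Larkspur→Machine M5 (2347 ops/s) — total 2356+1273+1981+1829+2347 = 9786 ops/s.
Column-greedy (each instance in turn goes to its best remaining tenant) gives 9695 ops/s, worse by 91.
Next-best assignment: Brightly→Machine M6, Granite→Machine M7, Quanta→Machine M3, Apex→Machine M1, Larkspur→Machine M5 = 9695 ops/s.
No other one-to-one assignment exceeds 9786 ops/s.
Quanta's own top instance is Machine M5 (2067 ops/s), but forcing Quanta→Machine M5 and reassigning the rest optimally gives only 8905 ops/s — worse by 881.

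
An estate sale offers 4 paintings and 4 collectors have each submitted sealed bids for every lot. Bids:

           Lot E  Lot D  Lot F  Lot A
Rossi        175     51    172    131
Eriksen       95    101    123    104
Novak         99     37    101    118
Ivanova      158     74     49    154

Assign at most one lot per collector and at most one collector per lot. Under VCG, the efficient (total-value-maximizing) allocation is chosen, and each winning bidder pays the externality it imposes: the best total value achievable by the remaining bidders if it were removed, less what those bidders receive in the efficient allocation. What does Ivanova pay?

Efficient allocation: Rossi→Lot F ($172), Eriksen→Lot D ($101), Novak→Lot A ($118), Ivanova→Lot E ($158); total welfare W = $549.
Ivanova receives Lot E at value $158, so the others get W − 158 = $391.
Without Ivanova: best allocation of the remaining 3 bidders over all 4 lots is Rossi→Lot E ($175), Eriksen→Lot F ($123), Novak→Lot A ($118), total $416.
VCG payment = (others' best without Ivanova) − (others' welfare with Ivanova) = 416 − 391 = $25.

Ivanova pays $25.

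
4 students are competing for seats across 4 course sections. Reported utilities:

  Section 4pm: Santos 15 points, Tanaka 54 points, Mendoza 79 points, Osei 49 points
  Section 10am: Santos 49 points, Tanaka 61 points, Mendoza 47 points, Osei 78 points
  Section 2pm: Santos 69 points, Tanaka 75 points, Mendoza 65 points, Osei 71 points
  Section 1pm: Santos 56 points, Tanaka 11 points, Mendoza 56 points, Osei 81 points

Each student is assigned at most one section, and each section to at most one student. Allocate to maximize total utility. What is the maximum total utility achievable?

Optimal: Santos→Section 2pm (69 points), Tanaka→Section 10am (61 points), Mendoza→Section 4pm (79 points), Osei→Section 1pm (81 points) — total 69+61+79+81 = 290 points.
Max-entry greedy (repeatedly take the single best remaining cell) gives 284 points, worse by 6.
Next-best assignment: Santos→Section 1pm, Tanaka→Section 2pm, Mendoza→Section 4pm, Osei→Section 10am = 288 points.
Swapping Mendoza↔Santos (Mendoza→Section 2pm 65 points, Santos→Section 4pm 15 points) loses 68.
No other one-to-one assignment exceeds 290 points.

Max total: 290 points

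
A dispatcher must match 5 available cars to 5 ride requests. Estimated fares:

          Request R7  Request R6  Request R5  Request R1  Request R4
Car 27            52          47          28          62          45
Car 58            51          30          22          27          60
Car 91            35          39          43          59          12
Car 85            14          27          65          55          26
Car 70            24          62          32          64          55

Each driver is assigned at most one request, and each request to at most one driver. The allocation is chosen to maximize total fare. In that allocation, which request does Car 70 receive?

Car 70 receives Request R6.

Optimal: Car 27→Request R7 ($52), Car 58→Request R4 ($60), Car 91→Request R1 ($59), Car 85→Request R5 ($65), Car 70→Request R6 ($62) — total 52+60+59+65+62 = $298.
Row-greedy (each driver in turn takes its best remaining request) gives $216, worse by 82.
Next-best assignment: Car 27→Request R1, Car 58→Request R4, Car 91→Request R7, Car 85→Request R5, Car 70→Request R6 = $284.
Car 70's own top request is Request R1 ($64), but forcing Car 70→Request R1 and reassigning the rest optimally gives only $280 — worse by 18.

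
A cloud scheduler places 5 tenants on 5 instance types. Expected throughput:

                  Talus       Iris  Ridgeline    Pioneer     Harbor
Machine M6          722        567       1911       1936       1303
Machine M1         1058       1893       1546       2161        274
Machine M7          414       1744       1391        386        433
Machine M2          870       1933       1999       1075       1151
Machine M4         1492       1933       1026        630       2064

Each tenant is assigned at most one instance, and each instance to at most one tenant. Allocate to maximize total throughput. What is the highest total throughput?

Optimal: Talus→Machine M1 (1058 ops/s), Iris→Machine M7 (1744 ops/s), Ridgeline→Machine M2 (1999 ops/s), Pioneer→Machine M6 (1936 ops/s), Harbor→Machine M4 (2064 ops/s) — total 1058+1744+1999+1936+2064 = 8801 ops/s.
Column-greedy (each instance in turn goes to its best remaining tenant) gives 7863 ops/s, worse by 938.
Swapping Harbor↔Iris (Harbor→Machine M7 433 ops/s, Iris→Machine M4 1933 ops/s) loses 1442.

Maximum total: 8801 ops/s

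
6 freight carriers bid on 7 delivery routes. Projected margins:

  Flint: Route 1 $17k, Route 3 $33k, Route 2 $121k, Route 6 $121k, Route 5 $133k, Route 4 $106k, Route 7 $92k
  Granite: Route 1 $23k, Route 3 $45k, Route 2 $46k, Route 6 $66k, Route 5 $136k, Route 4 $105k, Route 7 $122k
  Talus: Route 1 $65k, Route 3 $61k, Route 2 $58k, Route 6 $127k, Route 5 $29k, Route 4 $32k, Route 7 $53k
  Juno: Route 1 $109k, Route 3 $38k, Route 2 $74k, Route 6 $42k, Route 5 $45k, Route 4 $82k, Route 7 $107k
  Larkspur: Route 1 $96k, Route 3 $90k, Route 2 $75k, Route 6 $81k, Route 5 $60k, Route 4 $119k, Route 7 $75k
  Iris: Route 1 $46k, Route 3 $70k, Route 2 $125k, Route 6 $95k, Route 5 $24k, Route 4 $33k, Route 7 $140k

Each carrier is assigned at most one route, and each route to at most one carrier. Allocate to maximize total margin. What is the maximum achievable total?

Max total: $752k

Optimal: Flint→Route 2 ($121k), Granite→Route 5 ($136k), Talus→Route 6 ($127k), Juno→Route 1 ($109k), Larkspur→Route 4 ($119k), Iris→Route 7 ($140k) — total 121+136+127+109+119+140 = $752k.
Row-greedy (each carrier in turn takes its best remaining route) gives $735k, worse by 17.
Next-best assignment: Flint→Route 5, Granite→Route 7, Talus→Route 6, Juno→Route 1, Larkspur→Route 4, Iris→Route 2 = $735k.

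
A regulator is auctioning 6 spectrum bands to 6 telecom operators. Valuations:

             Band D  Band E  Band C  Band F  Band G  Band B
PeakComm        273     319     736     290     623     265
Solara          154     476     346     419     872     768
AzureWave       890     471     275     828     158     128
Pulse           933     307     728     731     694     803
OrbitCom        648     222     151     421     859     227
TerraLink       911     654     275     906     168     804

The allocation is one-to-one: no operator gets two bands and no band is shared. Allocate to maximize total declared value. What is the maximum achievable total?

Maximum total: $4778M

Optimal: PeakComm→Band C ($736M), Solara→Band B ($768M), AzureWave→Band F ($828M), Pulse→Band D ($933M), OrbitCom→Band G ($859M), TerraLink→Band E ($654M) — total 736+768+828+933+859+654 = $4778M.
Max-entry greedy (repeatedly take the single best remaining cell) gives $4145M, worse by 633.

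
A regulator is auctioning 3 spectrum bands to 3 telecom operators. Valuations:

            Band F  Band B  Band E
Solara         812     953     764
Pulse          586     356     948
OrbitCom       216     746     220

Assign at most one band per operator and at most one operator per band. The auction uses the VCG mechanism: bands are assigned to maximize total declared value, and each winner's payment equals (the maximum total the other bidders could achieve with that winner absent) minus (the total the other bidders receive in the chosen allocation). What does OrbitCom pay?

OrbitCom pays $141M.

Efficient allocation: Solara→Band F ($812M), Pulse→Band E ($948M), OrbitCom→Band B ($746M); total welfare W = $2506M.
OrbitCom receives Band B at value $746M, so the others get W − 746 = $1760M.
Without OrbitCom: best allocation of the remaining 2 bidders over all 3 bands is Solara→Band B ($953M), Pulse→Band E ($948M), total $1901M.
VCG payment = (others' best without OrbitCom) − (others' welfare with OrbitCom) = 1901 − 1760 = $141M.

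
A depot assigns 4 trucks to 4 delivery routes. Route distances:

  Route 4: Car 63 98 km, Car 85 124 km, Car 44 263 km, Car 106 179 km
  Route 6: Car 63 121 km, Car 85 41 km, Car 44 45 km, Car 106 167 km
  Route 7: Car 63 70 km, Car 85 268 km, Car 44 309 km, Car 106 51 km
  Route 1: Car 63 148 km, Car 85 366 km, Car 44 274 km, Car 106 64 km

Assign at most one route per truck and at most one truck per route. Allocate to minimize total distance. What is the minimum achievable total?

Treat this as an assignment problem: match each truck to one route.
Optimal: Car 63→Route 7 (70 km), Car 85→Route 4 (124 km), Car 44→Route 6 (45 km), Car 106→Route 1 (64 km) — total 70+124+45+64 = 303 km.
Column-greedy (each route in turn goes to its cheapest remaining truck) gives 464 km, worse by 161.
Next-best assignment: Car 63→Route 1, Car 85→Route 4, Car 44→Route 6, Car 106→Route 7 = 368 km.

Min total: 303 km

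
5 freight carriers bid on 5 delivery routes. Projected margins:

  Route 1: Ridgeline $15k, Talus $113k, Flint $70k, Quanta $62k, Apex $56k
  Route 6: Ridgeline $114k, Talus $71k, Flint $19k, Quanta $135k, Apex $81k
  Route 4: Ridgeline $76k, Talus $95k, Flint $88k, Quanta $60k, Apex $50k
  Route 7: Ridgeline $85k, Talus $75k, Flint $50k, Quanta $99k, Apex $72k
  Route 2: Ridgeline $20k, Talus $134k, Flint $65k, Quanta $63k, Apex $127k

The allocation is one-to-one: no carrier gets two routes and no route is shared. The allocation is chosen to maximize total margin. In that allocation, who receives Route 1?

This is the linear assignment problem.
Optimal: Ridgeline→Route 7 ($85k), Talus→Route 1 ($113k), Flint→Route 4 ($88k), Quanta→Route 6 ($135k), Apex→Route 2 ($127k) — total 85+113+88+135+127 = $548k.
Row-greedy (each carrier in turn takes its best remaining route) gives $491k, worse by 57.
Next-best assignment: Ridgeline→Route 6, Talus→Route 1, Flint→Route 4, Quanta→Route 7, Apex→Route 2 = $541k.
Swapping Apex↔Quanta (Apex→Route 6 $81k, Quanta→Route 2 $63k) loses 118.
Talus's own top route is Route 2 ($134k), but forcing Talus→Route 2 and reassigning the rest optimally gives only $498k — worse by 50.

Talus receives Route 1.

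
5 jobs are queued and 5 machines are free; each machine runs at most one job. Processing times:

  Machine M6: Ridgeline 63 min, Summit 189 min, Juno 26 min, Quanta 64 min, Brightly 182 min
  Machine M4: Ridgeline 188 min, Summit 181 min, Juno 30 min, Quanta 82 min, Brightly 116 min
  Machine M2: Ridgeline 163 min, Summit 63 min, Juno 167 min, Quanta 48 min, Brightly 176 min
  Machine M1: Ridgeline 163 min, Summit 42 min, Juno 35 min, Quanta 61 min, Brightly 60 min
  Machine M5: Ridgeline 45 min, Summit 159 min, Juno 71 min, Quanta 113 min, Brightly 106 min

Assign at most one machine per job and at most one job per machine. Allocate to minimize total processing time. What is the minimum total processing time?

Min total: 262 min

Optimal: Ridgeline→Machine M5 (45 min), Summit→Machine M2 (63 min), Juno→Machine M4 (30 min), Quanta→Machine M6 (64 min), Brightly→Machine M1 (60 min) — total 45+63+30+64+60 = 262 min.
Min-entry greedy (repeatedly take the single cheapest remaining cell) gives 277 min, worse by 15.
No other one-to-one assignment undercuts 262 min.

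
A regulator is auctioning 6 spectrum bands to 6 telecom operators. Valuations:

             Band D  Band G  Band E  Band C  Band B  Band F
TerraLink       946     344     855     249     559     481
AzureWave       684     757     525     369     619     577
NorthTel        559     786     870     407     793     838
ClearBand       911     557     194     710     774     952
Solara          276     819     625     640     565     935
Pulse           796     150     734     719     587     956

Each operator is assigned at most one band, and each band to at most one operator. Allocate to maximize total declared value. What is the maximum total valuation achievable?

This is a one-to-one assignment (maximum-weight bipartite matching).
Optimal: TerraLink→Band D ($946M), AzureWave→Band G ($757M), NorthTel→Band E ($870M), ClearBand→Band B ($774M), Solara→Band F ($935M), Pulse→Band C ($719M) — total 946+757+870+774+935+719 = $5001M.
Swapping Pulse↔ClearBand (Pulse→Band B $587M, ClearBand→Band C $710M) loses 196.

Maximum total: $5001M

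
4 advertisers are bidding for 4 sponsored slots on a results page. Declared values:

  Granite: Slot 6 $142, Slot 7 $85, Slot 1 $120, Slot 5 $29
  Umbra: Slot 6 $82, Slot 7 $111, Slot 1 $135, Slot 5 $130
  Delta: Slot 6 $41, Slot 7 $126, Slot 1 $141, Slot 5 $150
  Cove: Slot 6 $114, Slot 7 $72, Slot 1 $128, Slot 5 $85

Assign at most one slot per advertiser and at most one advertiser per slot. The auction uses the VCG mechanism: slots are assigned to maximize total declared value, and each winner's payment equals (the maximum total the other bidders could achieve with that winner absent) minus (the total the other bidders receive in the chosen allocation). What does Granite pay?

Efficient allocation: Granite→Slot 6 ($142), Umbra→Slot 7 ($111), Delta→Slot 5 ($150), Cove→Slot 1 ($128); total welfare W = $531.
Granite receives Slot 6 at value $142, so the others get W − 142 = $389.
Without Granite: best allocation of the remaining 3 bidders over all 4 slots is Umbra→Slot 1 ($135), Delta→Slot 5 ($150), Cove→Slot 6 ($114), total $399.
VCG payment = (others' best without Granite) − (others' welfare with Granite) = 399 − 389 = $10.

Granite pays $10.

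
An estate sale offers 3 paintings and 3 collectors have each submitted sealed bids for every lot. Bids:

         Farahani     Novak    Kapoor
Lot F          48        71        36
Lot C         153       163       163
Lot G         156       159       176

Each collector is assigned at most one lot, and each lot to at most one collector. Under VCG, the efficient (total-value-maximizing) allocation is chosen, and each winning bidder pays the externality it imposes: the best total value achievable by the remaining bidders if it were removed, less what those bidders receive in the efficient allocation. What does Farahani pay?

Farahani pays $92.

Efficient allocation: Farahani→Lot C ($153), Novak→Lot F ($71), Kapoor→Lot G ($176); total welfare W = $400.
Farahani receives Lot C at value $153, so the others get W − 153 = $247.
Without Farahani: best allocation of the remaining 2 bidders over all 3 lots is Novak→Lot C ($163), Kapoor→Lot G ($176), total $339.
VCG payment = (others' best without Farahani) − (others' welfare with Farahani) = 339 − 247 = $92.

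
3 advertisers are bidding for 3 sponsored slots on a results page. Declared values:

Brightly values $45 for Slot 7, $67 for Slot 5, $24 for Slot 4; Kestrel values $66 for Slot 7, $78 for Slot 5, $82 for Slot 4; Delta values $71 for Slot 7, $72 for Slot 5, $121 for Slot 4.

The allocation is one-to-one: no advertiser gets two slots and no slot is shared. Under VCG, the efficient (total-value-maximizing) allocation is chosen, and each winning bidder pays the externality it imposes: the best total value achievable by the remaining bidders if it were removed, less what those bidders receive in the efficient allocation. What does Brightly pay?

Brightly pays $12.

Efficient allocation: Brightly→Slot 5 ($67), Kestrel→Slot 7 ($66), Delta→Slot 4 ($121); total welfare W = $254.
Brightly receives Slot 5 at value $67, so the others get W − 67 = $187.
Without Brightly: best allocation of the remaining 2 bidders over all 3 slots is Kestrel→Slot 5 ($78), Delta→Slot 4 ($121), total $199.
VCG payment = (others' best without Brightly) − (others' welfare with Brightly) = 199 − 187 = $12.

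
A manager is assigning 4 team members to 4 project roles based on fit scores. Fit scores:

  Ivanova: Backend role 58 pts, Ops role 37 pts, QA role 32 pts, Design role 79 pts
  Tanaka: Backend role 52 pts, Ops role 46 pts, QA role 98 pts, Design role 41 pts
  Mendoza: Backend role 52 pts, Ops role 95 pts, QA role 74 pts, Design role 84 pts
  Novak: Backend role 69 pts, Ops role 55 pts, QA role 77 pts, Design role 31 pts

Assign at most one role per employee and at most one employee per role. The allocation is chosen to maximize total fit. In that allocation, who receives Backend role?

Novak receives Backend role.

Treat this as an assignment problem: match each employee to one role.
Optimal: Ivanova→Design role (79 pts), Tanaka→QA role (98 pts), Mendoza→Ops role (95 pts), Novak→Backend role (69 pts) — total 79+98+95+69 = 341 pts.
Swapping Ivanova↔Novak (Ivanova→Backend role 58 pts, Novak→Design role 31 pts) loses 59.
Every other assignment is strictly worse.
Novak's own top role is QA role (77 pts), but forcing Novak→QA role and reassigning the rest optimally gives only 303 pts — worse by 38.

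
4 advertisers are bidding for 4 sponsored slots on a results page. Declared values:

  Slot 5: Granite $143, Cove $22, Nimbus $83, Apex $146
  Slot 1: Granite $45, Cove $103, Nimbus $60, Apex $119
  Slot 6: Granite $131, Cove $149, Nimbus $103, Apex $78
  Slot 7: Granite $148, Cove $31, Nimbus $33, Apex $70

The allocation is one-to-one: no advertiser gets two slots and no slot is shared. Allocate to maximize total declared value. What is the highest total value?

This is the linear assignment problem.
Optimal: Granite→Slot 7 ($148), Cove→Slot 6 ($149), Nimbus→Slot 1 ($60), Apex→Slot 5 ($146) — total 148+149+60+146 = $503.
Row-greedy (each advertiser in turn takes its best remaining slot) gives $499, worse by 4.
Swapping Nimbus↔Apex (Nimbus→Slot 5 $83, Apex→Slot 1 $119) loses 4.
Checked against all permutations: $503 is optimal.

Max total: $503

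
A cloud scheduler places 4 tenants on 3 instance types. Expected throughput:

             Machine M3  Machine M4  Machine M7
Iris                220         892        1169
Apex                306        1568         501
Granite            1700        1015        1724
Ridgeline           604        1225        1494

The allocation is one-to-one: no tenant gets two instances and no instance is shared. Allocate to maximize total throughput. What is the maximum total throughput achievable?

Treat this as an assignment problem: match each tenant to one instance.
Optimal: Granite→Machine M3 (1700 ops/s), Apex→Machine M4 (1568 ops/s), Ridgeline→Machine M7 (1494 ops/s) — total 1700+1568+1494 = 4762 ops/s.
Max-entry greedy (repeatedly take the single best remaining cell) gives 3896 ops/s, worse by 866.
Swapping Apex↔Granite (Apex→Machine M3 306 ops/s, Granite→Machine M4 1015 ops/s) loses 1947.
Every other assignment is strictly worse.

Maximum total: 4762 ops/s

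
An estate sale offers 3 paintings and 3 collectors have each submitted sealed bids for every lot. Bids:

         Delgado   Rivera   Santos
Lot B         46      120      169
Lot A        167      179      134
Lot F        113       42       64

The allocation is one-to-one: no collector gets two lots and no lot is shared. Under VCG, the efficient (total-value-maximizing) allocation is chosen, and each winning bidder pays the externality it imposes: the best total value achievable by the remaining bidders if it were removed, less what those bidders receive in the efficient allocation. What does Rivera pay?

Rivera pays $54.

Efficient allocation: Delgado→Lot F ($113), Rivera→Lot A ($179), Santos→Lot B ($169); total welfare W = $461.
Rivera receives Lot A at value $179, so the others get W − 179 = $282.
Without Rivera: best allocation of the remaining 2 bidders over all 3 lots is Delgado→Lot A ($167), Santos→Lot B ($169), total $336.
VCG payment = (others' best without Rivera) − (others' welfare with Rivera) = 336 − 282 = $54.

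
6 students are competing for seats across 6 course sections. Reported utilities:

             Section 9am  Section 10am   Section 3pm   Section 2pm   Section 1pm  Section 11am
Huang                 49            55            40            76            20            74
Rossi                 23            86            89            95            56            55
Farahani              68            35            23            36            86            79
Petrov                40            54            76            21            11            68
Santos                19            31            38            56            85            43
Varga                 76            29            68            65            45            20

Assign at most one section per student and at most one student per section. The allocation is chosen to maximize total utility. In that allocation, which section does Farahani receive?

Farahani receives Section 11am.

Optimal: Huang→Section 2pm (76 points), Rossi→Section 10am (86 points), Farahani→Section 11am (79 points), Petrov→Section 3pm (76 points), Santos→Section 1pm (85 points), Varga→Section 9am (76 points) — total 76+86+79+76+85+76 = 478 points.
Row-greedy (each student in turn takes its best remaining section) gives 426 points, worse by 52.
Next-best assignment: Huang→Section 10am, Rossi→Section 2pm, Farahani→Section 11am, Petrov→Section 3pm, Santos→Section 1pm, Varga→Section 9am = 466 points.
Swapping Rossi↔Petrov (Rossi→Section 3pm 89 points, Petrov→Section 10am 54 points) loses 19.
Every other assignment is strictly worse.
Farahani's own top section is Section 1pm (86 points), but forcing Farahani→Section 1pm and reassigning the rest optimally gives only 454 points — worse by 24.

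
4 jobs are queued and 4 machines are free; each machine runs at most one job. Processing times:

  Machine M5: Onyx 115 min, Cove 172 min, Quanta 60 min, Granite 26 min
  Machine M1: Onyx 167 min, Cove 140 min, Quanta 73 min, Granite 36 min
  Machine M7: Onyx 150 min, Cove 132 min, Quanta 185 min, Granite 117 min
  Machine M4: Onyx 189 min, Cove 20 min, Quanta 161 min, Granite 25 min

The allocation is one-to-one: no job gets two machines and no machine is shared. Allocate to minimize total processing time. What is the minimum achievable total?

Min total: 266 min

This is the linear assignment problem.
Optimal: Onyx→Machine M7 (150 min), Cove→Machine M4 (20 min), Quanta→Machine M5 (60 min), Granite→Machine M1 (36 min) — total 150+20+60+36 = 266 min.
Swapping Onyx↔Granite (Onyx→Machine M1 167 min, Granite→Machine M7 117 min) adds 98.
No other one-to-one assignment undercuts 266 min.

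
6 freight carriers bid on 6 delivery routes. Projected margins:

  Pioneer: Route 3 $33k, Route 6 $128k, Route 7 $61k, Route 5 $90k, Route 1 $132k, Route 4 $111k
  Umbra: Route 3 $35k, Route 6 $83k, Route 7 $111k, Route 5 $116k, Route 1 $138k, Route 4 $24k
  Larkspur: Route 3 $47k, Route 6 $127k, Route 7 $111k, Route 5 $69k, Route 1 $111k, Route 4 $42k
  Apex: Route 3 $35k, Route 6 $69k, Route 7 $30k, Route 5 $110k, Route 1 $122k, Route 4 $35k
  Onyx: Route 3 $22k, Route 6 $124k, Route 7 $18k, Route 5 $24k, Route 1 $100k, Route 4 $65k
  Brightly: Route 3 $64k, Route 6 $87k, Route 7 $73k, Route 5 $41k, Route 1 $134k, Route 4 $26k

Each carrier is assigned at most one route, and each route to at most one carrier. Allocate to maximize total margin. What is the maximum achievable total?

This is a one-to-one assignment (maximum-weight bipartite matching).
Optimal: Pioneer→Route 4 ($111k), Umbra→Route 1 ($138k), Larkspur→Route 7 ($111k), Apex→Route 5 ($110k), Onyx→Route 6 ($124k), Brightly→Route 3 ($64k) — total 111+138+111+110+124+64 = $658k.
Row-greedy (each carrier in turn takes its best remaining route) gives $548k, worse by 110.
Next-best assignment: Pioneer→Route 4, Umbra→Route 5, Larkspur→Route 7, Apex→Route 1, Onyx→Route 6, Brightly→Route 3 = $648k.
Checked against all permutations: $658k is optimal.

Maximum total: $658k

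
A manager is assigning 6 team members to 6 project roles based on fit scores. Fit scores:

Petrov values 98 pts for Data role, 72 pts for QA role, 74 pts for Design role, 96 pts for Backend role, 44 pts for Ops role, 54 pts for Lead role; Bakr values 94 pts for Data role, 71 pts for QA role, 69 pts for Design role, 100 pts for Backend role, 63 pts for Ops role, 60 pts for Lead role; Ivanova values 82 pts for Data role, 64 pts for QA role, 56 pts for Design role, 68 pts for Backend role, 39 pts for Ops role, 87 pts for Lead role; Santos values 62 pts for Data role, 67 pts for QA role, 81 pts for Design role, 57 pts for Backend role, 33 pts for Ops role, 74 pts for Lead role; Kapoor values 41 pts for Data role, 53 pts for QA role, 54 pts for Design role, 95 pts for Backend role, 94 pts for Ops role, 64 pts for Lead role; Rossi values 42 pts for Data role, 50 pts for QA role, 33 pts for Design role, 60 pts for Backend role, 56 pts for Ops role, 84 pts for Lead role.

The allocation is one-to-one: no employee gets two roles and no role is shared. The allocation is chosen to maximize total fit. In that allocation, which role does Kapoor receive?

Kapoor receives Ops role.

Optimal: Petrov→Data role (98 pts), Bakr→Backend role (100 pts), Ivanova→QA role (64 pts), Santos→Design role (81 pts), Kapoor→Ops role (94 pts), Rossi→Lead role (84 pts) — total 98+100+64+81+94+84 = 521 pts.
Max-entry greedy (repeatedly take the single best remaining cell) gives 510 pts, worse by 11.
Next-best assignment: Petrov→QA role, Bakr→Backend role, Ivanova→Data role, Santos→Design role, Kapoor→Ops role, Rossi→Lead role = 513 pts.
Swapping Kapoor↔Ivanova (Kapoor→QA role 53 pts, Ivanova→Ops role 39 pts) loses 66.
Kapoor's own top role is Backend role (95 pts), but forcing Kapoor→Backend role and reassigning the rest optimally gives only 488 pts — worse by 33.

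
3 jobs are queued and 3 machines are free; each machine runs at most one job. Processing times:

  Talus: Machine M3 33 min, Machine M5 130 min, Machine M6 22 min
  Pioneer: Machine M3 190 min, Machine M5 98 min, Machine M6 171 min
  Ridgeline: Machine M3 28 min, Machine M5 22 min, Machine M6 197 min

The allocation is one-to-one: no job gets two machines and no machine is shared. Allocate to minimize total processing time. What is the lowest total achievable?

Optimal: Talus→Machine M6 (22 min), Pioneer→Machine M5 (98 min), Ridgeline→Machine M3 (28 min) — total 22+98+28 = 148 min.
Min-entry greedy (repeatedly take the single cheapest remaining cell) gives 234 min, worse by 86.
Next-best assignment: Talus→Machine M3, Pioneer→Machine M6, Ridgeline→Machine M5 = 226 min.

Min total: 148 min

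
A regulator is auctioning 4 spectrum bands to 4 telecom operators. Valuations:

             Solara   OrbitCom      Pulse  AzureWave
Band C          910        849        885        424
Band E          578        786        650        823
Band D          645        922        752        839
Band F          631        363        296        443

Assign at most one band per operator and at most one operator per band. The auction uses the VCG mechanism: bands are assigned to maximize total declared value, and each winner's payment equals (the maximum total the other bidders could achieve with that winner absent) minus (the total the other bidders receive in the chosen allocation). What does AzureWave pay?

AzureWave pays $44M.

Efficient allocation: Solara→Band F ($631M), OrbitCom→Band D ($922M), Pulse→Band C ($885M), AzureWave→Band E ($823M); total welfare W = $3261M.
AzureWave receives Band E at value $823M, so the others get W − 823 = $2438M.
Without AzureWave: best allocation of the remaining 3 bidders over all 4 bands is Solara→Band C ($910M), OrbitCom→Band D ($922M), Pulse→Band E ($650M), total $2482M.
VCG payment = (others' best without AzureWave) − (others' welfare with AzureWave) = 2482 − 2438 = $44M.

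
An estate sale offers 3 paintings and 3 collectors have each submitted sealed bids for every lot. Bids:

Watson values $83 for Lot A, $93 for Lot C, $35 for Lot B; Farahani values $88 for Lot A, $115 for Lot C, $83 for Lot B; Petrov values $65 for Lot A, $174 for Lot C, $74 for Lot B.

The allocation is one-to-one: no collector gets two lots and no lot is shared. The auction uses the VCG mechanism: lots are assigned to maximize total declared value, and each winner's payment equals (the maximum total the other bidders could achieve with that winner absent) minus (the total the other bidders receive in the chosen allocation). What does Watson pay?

Watson pays $5.

Efficient allocation: Watson→Lot A ($83), Farahani→Lot B ($83), Petrov→Lot C ($174); total welfare W = $340.
Watson receives Lot A at value $83, so the others get W − 83 = $257.
Without Watson: best allocation of the remaining 2 bidders over all 3 lots is Farahani→Lot A ($88), Petrov→Lot C ($174), total $262.
VCG payment = (others' best without Watson) − (others' welfare with Watson) = 262 − 257 = $5.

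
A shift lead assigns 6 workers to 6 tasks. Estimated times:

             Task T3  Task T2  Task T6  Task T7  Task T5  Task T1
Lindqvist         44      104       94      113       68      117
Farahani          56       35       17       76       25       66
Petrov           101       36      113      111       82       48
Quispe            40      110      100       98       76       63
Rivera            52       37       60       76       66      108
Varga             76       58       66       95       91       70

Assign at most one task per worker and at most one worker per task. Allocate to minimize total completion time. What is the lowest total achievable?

Optimal: Lindqvist→Task T5 (68 min), Farahani→Task T6 (17 min), Petrov→Task T1 (48 min), Quispe→Task T3 (40 min), Rivera→Task T2 (37 min), Varga→Task T7 (95 min) — total 68+17+48+40+37+95 = 305 min.
Row-greedy (each worker in turn takes its cheapest remaining task) gives 321 min, worse by 16.

Minimum total: 305 min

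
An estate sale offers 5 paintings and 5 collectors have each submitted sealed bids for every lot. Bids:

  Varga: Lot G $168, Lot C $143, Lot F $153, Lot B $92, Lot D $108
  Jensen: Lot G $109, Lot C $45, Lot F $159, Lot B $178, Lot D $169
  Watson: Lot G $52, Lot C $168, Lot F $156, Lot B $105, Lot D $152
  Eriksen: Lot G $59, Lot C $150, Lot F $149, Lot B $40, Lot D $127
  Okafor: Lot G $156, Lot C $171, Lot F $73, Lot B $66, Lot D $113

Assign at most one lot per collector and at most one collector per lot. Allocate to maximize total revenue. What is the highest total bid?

Maximum total: $818

Optimal: Varga→Lot G ($168), Jensen→Lot B ($178), Watson→Lot D ($152), Eriksen→Lot F ($149), Okafor→Lot C ($171) — total 168+178+152+149+171 = $818.
Column-greedy (each lot in turn goes to its best remaining collector) gives $730, worse by 88.
Swapping Eriksen↔Okafor (Eriksen→Lot C $150, Okafor→Lot F $73) loses 97.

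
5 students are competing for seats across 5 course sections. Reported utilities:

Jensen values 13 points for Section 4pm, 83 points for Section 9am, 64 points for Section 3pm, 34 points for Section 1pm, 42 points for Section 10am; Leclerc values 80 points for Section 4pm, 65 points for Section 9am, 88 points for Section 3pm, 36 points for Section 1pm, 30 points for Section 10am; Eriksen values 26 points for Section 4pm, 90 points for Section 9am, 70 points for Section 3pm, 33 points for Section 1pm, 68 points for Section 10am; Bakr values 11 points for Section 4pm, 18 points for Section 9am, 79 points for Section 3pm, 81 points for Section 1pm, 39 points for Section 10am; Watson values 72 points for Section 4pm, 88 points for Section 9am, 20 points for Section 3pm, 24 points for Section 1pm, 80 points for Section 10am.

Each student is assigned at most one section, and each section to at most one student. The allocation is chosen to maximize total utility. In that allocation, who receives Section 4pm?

This is a one-to-one assignment (maximum-weight bipartite matching).
Optimal: Jensen→Section 3pm (64 points), Leclerc→Section 4pm (80 points), Eriksen→Section 9am (90 points), Bakr→Section 1pm (81 points), Watson→Section 10am (80 points) — total 64+80+90+81+80 = 395 points.
Next-best assignment: Jensen→Section 9am, Leclerc→Section 4pm, Eriksen→Section 3pm, Bakr→Section 1pm, Watson→Section 10am = 394 points.
Leclerc's own top section is Section 3pm (88 points), but forcing Leclerc→Section 3pm and reassigning the rest optimally gives only 392 points — worse by 3.

Leclerc receives Section 4pm.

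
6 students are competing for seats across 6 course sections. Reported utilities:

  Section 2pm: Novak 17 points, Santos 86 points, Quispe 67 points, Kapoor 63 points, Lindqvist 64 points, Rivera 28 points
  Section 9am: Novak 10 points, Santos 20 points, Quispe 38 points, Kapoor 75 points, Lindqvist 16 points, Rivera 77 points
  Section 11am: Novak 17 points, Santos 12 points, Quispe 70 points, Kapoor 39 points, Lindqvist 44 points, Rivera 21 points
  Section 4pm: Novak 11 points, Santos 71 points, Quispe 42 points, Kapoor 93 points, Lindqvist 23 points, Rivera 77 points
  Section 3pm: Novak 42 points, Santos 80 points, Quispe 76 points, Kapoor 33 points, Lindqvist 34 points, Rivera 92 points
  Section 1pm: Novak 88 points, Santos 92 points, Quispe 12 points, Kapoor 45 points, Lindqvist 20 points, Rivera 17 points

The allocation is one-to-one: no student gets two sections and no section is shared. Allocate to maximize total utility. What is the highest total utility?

Optimal: Novak→Section 1pm (88 points), Santos→Section 3pm (80 points), Quispe→Section 11am (70 points), Kapoor→Section 4pm (93 points), Lindqvist→Section 2pm (64 points), Rivera→Section 9am (77 points) — total 88+80+70+93+64+77 = 472 points.
Column-greedy (each section in turn goes to its best remaining student) gives 388 points, worse by 84.
Swapping Quispe↔Kapoor (Quispe→Section 4pm 42 points, Kapoor→Section 11am 39 points) loses 82.
Every other assignment is strictly worse.

Max total: 472 points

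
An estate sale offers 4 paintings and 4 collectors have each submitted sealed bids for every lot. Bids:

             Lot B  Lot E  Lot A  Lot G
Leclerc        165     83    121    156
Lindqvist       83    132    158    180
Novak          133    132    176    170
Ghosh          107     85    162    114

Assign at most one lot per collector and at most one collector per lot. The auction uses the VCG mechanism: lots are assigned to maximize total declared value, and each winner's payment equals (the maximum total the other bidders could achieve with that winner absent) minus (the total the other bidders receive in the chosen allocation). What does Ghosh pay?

Efficient allocation: Leclerc→Lot B ($165), Lindqvist→Lot G ($180), Novak→Lot E ($132), Ghosh→Lot A ($162); total welfare W = $639.
Ghosh receives Lot A at value $162, so the others get W − 162 = $477.
Without Ghosh: best allocation of the remaining 3 bidders over all 4 lots is Leclerc→Lot B ($165), Lindqvist→Lot G ($180), Novak→Lot A ($176), total $521.
VCG payment = (others' best without Ghosh) − (others' welfare with Ghosh) = 521 − 477 = $44.

Ghosh pays $44.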